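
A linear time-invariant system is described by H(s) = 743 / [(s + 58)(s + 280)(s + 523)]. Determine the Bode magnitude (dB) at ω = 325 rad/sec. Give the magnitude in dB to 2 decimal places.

-101.39 dB

|j325 + 58| = √(325² + 58²) = 330.1
|j325 + 280| = √(325² + 280²) = 429
|j325 + 523| = √(325² + 523²) = 615.8
|H(j325)| = 743 / (330.1 × 429 × 615.8) = 8.5202e-06
20 log₁₀(8.5202e-06) = -101.391 dB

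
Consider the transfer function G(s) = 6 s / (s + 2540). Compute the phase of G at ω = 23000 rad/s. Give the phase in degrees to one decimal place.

∠(j23000) = 90.00°
∠(j23000 + 2540) = arctan(23000/2540) = 83.70°
∠G(j23000) = 90.00° − 83.70° = 6.30°

6.3°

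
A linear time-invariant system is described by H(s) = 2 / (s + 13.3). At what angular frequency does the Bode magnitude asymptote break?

The single real pole at s = −13.3 gives a corner at ω = 13.3 rad/s.

13.3 rad/s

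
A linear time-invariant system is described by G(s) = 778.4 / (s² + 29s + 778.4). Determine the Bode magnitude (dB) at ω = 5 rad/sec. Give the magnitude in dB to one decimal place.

|(j5)² + 29(j5) + 778.4| = |753.4 + j145| = 767.2
|G(j5)| = 778.4 / 767.2 = 1.0146
20 log₁₀(1.0146) = 0.13 dB

0.1 dB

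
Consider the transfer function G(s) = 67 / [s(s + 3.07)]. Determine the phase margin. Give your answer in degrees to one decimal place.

21.2°

Gain crossover: |G(jω)| = 1 at ω ≈ 7.9 rad/s.
∠G(j7.9) = −90° − arctan(7.9/3.07) ≈ -158.77°
PM = 180° + (-158.77°) = 21.23°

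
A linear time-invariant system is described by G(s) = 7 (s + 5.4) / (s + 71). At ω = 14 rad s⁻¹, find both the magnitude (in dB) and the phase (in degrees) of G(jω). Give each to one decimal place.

|j14 + 5.4| = √(14² + 5.4²) = 15.01
|j14 + 71| = √(14² + 71²) = 72.37
|G(j14)| = 7 × 15.01 / 72.37 = 1.4515
20 log₁₀(1.4515) = 3.24 dB
∠(j14 + 5.4) = arctan(14/5.4) = 68.91°
∠(j14 + 71) = arctan(14/71) = 11.15°
∠G(j14) = 68.91° − 11.15° = 57.75°

|G| = 3.2 dB, ∠G = 57.8 deg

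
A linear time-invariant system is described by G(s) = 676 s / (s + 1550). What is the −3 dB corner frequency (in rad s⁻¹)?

For a single-pole high-pass, the −3 dB point is at the pole: ω = 1550 rad s⁻¹.

1550 rad s⁻¹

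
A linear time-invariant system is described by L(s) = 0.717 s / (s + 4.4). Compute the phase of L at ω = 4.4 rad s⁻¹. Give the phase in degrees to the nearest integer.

45°

∠(j4.4) = 90.00°
∠(j4.4 + 4.4) = arctan(4.4/4.4) = 45.00°
∠L(j4.4) = 90.00° − 45.00° = 45.00°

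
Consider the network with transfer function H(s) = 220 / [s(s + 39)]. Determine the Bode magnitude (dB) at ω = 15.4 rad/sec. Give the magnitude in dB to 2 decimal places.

-9.35 dB

|j15.4 + 39| = √(15.4² + 39²) = 41.93
|j15.4| = 15.4
|H(j15.4)| = 220 / (41.93 × 15.4) = 0.3407
20 log₁₀(0.3407) = -9.353 dB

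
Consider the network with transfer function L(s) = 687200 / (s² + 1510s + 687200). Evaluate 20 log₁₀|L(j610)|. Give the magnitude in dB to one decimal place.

|(j610)² + 1510(j610) + 687200| = |3.151e+05 + j9.211e+05| = 9.735e+05
|L(j610)| = 687200 / 9.735e+05 = 0.7059
20 log₁₀(0.7059) = -3.03 dB

-3.0 dB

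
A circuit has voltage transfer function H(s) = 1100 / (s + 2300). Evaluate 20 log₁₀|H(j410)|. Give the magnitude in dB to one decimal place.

|j410 + 2300| = √(410² + 2300²) = 2336
|H(j410)| = 1100 / 2336 = 0.47084
20 log₁₀(0.47084) = -6.54 dB

-6.5 dB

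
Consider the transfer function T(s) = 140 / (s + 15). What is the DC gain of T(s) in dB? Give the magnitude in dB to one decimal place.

T(0) = 140 / 15 = 9.3333
20 log₁₀(9.3333) = 19.40 dB

19.4 dB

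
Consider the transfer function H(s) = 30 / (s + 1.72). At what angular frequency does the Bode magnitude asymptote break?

1.72 rad/s

The single real pole at s = −1.72 gives a corner at ω = 1.72 rad/s.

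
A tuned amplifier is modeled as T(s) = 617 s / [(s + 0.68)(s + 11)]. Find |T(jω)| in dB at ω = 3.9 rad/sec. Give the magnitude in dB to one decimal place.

|j3.9| = 3.9
|j3.9 + 0.68| = √(3.9² + 0.68²) = 3.959
|j3.9 + 11| = √(3.9² + 11²) = 11.67
|T(j3.9)| = 617 × 3.9 / (3.959 × 11.67) = 52.081
20 log₁₀(52.081) = 34.33 dB

34.3 dB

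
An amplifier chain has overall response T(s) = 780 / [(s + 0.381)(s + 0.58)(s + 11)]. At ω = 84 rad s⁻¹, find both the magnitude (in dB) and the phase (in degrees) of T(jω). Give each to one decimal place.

|j84 + 0.381| = √(84² + 0.381²) = 84
|j84 + 0.58| = √(84² + 0.58²) = 84
|j84 + 11| = √(84² + 11²) = 84.72
|T(j84)| = 780 / (84 × 84 × 84.72) = 0.0013048
20 log₁₀(0.0013048) = -57.69 dB
∠(j84 + 0.381) = arctan(84/0.381) = 89.74°
∠(j84 + 0.58) = arctan(84/0.58) = 89.60°
∠(j84 + 11) = arctan(84/11) = 82.54°
∠T(j84) = − (89.74° + 89.60° + 82.54°) = -261.88°

|T| = -57.7 dB, ∠T = -261.9°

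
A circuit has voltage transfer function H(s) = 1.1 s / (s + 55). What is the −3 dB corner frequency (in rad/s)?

For a single-pole high-pass, the −3 dB point is at the pole: ω = 55 rad/s.

55 rad/s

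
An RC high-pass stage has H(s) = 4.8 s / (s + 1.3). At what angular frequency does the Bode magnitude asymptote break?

The single real pole at s = −1.3 gives a corner at ω = 1.3 rad s⁻¹.

1.3 rad s⁻¹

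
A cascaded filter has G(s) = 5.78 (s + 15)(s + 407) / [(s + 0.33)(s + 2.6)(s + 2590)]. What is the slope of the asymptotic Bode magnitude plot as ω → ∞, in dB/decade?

With 2 zeros and 3 poles, the high-frequency asymptotic slope is 20 × (2 − 3) = -20 dB/decade.

-20 dB/decade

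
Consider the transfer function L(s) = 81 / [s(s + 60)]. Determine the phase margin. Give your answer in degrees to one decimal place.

88.7°

Gain crossover: |L(jω)| = 1 at ω ≈ 1.35 rad/s.
∠L(j1.35) = −90° − arctan(1.35/60) ≈ -91.29°
PM = 180° + (-91.29°) = 88.71°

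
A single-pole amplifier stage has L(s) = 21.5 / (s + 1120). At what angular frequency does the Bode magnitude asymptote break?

The single real pole at s = −1120 gives a corner at ω = 1120 rad/s.

1120 rad/s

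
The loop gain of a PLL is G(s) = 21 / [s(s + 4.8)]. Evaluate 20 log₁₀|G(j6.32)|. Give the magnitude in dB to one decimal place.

-7.6 dB

|j6.32 + 4.8| = √(6.32² + 4.8²) = 7.936
|j6.32| = 6.32
|G(j6.32)| = 21 / (7.936 × 6.32) = 0.41869
20 log₁₀(0.41869) = -7.56 dB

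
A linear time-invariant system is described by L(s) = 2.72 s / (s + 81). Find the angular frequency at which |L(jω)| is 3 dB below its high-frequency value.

For a single-pole high-pass, the −3 dB point is at the pole: ω = 81 rad/s.

81 rad/s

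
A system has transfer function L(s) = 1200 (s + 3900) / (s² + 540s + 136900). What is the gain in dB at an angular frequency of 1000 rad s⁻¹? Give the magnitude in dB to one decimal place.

|j1000 + 3900| = √(1000² + 3900²) = 4026
|(j1000)² + 540(j1000) + 136900| = |-8.631e+05 + j5.4e+05| = 1.018e+06
|L(j1000)| = 1200 × 4026 / 1.018e+06 = 4.7455
20 log₁₀(4.7455) = 13.53 dB

13.5 dB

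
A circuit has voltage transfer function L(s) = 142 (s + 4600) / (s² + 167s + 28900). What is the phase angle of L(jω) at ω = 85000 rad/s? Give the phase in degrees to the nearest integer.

∠(j85000 + 4600) = arctan(85000/4600) = 86.90°
∠[(j85000)² + 167(j85000) + 28900] = ∠[-7.225e+09 + j1.4195e+07] = 179.89°
∠L(j85000) = 86.90° − 179.89° = -92.99°

-93°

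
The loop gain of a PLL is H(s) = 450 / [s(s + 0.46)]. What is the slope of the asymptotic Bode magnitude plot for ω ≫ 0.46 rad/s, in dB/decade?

-40 dB/decade

With 0 zeros and 2 poles, the high-frequency asymptotic slope is 20 × (0 − 2) = -40 dB/decade.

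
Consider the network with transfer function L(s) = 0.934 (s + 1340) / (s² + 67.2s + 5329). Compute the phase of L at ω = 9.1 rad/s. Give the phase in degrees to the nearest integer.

-6°

∠(j9.1 + 1340) = arctan(9.1/1340) = 0.39°
∠[(j9.1)² + 67.2(j9.1) + 5329] = ∠[5246.2 + j611.52] = 6.65°
∠L(j9.1) = 0.39° − 6.65° = -6.26°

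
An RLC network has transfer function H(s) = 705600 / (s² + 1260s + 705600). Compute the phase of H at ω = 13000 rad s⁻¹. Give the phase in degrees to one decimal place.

∠[(j13000)² + 1260(j13000) + 705600] = ∠[-1.6829e+08 + j1.638e+07] = 174.44°
∠H(j13000) = −174.44° = -174.44°

-174.4°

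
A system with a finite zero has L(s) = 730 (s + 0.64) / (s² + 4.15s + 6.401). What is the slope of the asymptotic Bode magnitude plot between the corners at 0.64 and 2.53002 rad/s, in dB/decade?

In this band the factors already past their corner are: zero at 0.64; net slope = 20 dB/decade.

20 dB/decade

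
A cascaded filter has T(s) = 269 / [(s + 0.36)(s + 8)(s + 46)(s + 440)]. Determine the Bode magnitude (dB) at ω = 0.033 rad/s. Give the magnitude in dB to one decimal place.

-46.8 dB

|j0.033 + 0.36| = √(0.033² + 0.36²) = 0.3615
|j0.033 + 8| = √(0.033² + 8²) = 8
|j0.033 + 46| = √(0.033² + 46²) = 46
|j0.033 + 440| = √(0.033² + 440²) = 440
|T(j0.033)| = 269 / (0.3615 × 8 × 46 × 440) = 0.0045955
20 log₁₀(0.0045955) = -46.75 dB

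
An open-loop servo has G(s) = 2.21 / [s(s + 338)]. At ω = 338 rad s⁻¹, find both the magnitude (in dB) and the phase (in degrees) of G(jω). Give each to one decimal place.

|j338 + 338| = √(338² + 338²) = 478
|j338| = 338
|G(j338)| = 2.21 / (478 × 338) = 1.3679e-05
20 log₁₀(1.3679e-05) = -97.28 dB
∠(j338 + 338) = arctan(338/338) = 45.00°
∠(j338) = 90.00°
∠G(j338) = − (45.00° + 90.00°) = -135.00°

|G| = -97.3 dB, ∠G = -135.0°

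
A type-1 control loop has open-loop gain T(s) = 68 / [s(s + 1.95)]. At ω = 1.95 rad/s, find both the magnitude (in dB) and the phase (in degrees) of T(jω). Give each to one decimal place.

|T| = 22.0 dB, ∠T = -135.0 deg

|j1.95 + 1.95| = √(1.95² + 1.95²) = 2.758
|j1.95| = 1.95
|T(j1.95)| = 68 / (2.758 × 1.95) = 12.645
20 log₁₀(12.645) = 22.04 dB
∠(j1.95 + 1.95) = arctan(1.95/1.95) = 45.00°
∠(j1.95) = 90.00°
∠T(j1.95) = − (45.00° + 90.00°) = -135.00°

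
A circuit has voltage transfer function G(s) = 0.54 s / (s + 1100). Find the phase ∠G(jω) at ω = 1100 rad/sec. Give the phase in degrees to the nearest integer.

45 deg

∠(j1100) = 90.00°
∠(j1100 + 1100) = arctan(1100/1100) = 45.00°
∠G(j1100) = 90.00° − 45.00° = 45.00°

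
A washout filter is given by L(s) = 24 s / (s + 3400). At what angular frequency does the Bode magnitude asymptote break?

The single real pole at s = −3400 gives a corner at ω = 3400 rad s⁻¹.

3400 rad s⁻¹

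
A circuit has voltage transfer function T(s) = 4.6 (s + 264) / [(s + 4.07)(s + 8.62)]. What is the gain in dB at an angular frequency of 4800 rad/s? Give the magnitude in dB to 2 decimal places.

|j4800 + 264| = √(4800² + 264²) = 4807
|j4800 + 4.07| = √(4800² + 4.07²) = 4800
|j4800 + 8.62| = √(4800² + 8.62²) = 4800
|T(j4800)| = 4.6 × 4807 / (4800 × 4800) = 0.00095978
20 log₁₀(0.00095978) = -60.357 dB

-60.36 dB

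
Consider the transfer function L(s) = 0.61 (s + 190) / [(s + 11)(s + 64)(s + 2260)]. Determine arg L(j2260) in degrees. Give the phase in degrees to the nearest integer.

-138°

∠(j2260 + 190) = arctan(2260/190) = 85.19°
∠(j2260 + 11) = arctan(2260/11) = 89.72°
∠(j2260 + 64) = arctan(2260/64) = 88.38°
∠(j2260 + 2260) = arctan(2260/2260) = 45.00°
∠L(j2260) = 85.19° − (89.72° + 88.38° + 45.00°) = -137.90°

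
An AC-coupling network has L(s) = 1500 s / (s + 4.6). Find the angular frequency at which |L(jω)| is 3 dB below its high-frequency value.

4.6 rad/s

For a single-pole high-pass, the −3 dB point is at the pole: ω = 4.6 rad/s.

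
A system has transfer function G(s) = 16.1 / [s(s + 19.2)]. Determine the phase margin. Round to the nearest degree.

88°

Gain crossover: |G(jω)| = 1 at ω ≈ 0.838 rad/s.
∠G(j0.838) = −90° − arctan(0.838/19.2) ≈ -92.50°
PM = 180° + (-92.50°) = 87.50°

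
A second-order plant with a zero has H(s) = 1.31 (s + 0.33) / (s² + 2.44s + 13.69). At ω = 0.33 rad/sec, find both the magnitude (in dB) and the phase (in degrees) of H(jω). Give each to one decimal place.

|j0.33 + 0.33| = √(0.33² + 0.33²) = 0.4667
|(j0.33)² + 2.44(j0.33) + 13.69| = |13.581 + j0.8052| = 13.6
|H(j0.33)| = 1.31 × 0.4667 / 13.6 = 0.044937
20 log₁₀(0.044937) = -26.95 dB
∠(j0.33 + 0.33) = arctan(0.33/0.33) = 45.00°
∠[(j0.33)² + 2.44(j0.33) + 13.69] = ∠[13.581 + j0.8052] = 3.39°
∠H(j0.33) = 45.00° − 3.39° = 41.61°

|H| = -26.9 dB, ∠H = 41.6°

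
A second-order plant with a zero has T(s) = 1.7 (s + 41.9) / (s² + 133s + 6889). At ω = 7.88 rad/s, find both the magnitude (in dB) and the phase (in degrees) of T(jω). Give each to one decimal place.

|j7.88 + 41.9| = √(7.88² + 41.9²) = 42.63
|(j7.88)² + 133(j7.88) + 6889| = |6826.9 + j1048| = 6907
|T(j7.88)| = 1.7 × 42.63 / 6907 = 0.010494
20 log₁₀(0.010494) = -39.58 dB
∠(j7.88 + 41.9) = arctan(7.88/41.9) = 10.65°
∠[(j7.88)² + 133(j7.88) + 6889] = ∠[6826.9 + j1048] = 8.73°
∠T(j7.88) = 10.65° − 8.73° = 1.92°

|T| = -39.6 dB, ∠T = 1.9°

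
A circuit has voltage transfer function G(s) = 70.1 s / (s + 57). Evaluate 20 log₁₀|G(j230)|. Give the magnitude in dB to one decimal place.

|j230| = 230
|j230 + 57| = √(230² + 57²) = 237
|G(j230)| = 70.1 × 230 / 237 = 68.042
20 log₁₀(68.042) = 36.66 dB

36.7 dB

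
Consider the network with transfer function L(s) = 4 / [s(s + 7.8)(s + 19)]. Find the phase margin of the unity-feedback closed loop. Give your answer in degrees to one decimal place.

Gain crossover: |L(jω)| = 1 at ω ≈ 0.027 rad/s.
∠L(j0.027) = −90° − arctan(0.027/7.8) − arctan(0.027/19) ≈ -90.28°
PM = 180° + (-90.28°) = 89.72°

89.7 deg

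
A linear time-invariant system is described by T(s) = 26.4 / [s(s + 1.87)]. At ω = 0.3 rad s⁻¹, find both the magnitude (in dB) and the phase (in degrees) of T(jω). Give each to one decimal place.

|j0.3 + 1.87| = √(0.3² + 1.87²) = 1.894
|j0.3| = 0.3
|T(j0.3)| = 26.4 / (1.894 × 0.3) = 46.465
20 log₁₀(46.465) = 33.34 dB
∠(j0.3 + 1.87) = arctan(0.3/1.87) = 9.11°
∠(j0.3) = 90.00°
∠T(j0.3) = − (9.11° + 90.00°) = -99.11°

|T| = 33.3 dB, ∠T = -99.1°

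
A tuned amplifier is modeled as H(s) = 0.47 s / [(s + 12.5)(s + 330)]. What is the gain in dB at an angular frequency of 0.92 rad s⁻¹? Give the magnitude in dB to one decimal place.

-79.6 dB

|j0.92| = 0.92
|j0.92 + 12.5| = √(0.92² + 12.5²) = 12.53
|j0.92 + 330| = √(0.92² + 330²) = 330
|H(j0.92)| = 0.47 × 0.92 / (12.53 × 330) = 0.00010454
20 log₁₀(0.00010454) = -79.61 dB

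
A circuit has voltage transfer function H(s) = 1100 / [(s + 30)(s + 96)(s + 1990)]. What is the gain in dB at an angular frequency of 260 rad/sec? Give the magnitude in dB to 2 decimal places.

-102.43 dB

|j260 + 30| = √(260² + 30²) = 261.7
|j260 + 96| = √(260² + 96²) = 277.2
|j260 + 1990| = √(260² + 1990²) = 2007
|H(j260)| = 1100 / (261.7 × 277.2 × 2007) = 7.556e-06
20 log₁₀(7.556e-06) = -102.434 dB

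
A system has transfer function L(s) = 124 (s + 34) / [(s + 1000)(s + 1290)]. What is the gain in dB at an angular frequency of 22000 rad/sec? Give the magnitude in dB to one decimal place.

|j22000 + 34| = √(22000² + 34²) = 2.2e+04
|j22000 + 1000| = √(22000² + 1000²) = 2.202e+04
|j22000 + 1290| = √(22000² + 1290²) = 2.204e+04
|L(j22000)| = 124 × 2.2e+04 / (2.202e+04 × 2.204e+04) = 0.0056209
20 log₁₀(0.0056209) = -45.00 dB

-45.0 dB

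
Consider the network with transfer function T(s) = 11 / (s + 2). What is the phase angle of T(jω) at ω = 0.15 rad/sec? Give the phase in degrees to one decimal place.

-4.3 deg

∠(j0.15 + 2) = arctan(0.15/2) = 4.29°
∠T(j0.15) = −4.29° = -4.29°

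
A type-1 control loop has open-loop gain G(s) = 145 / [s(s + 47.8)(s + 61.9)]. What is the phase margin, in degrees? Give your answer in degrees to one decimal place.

89.9 deg

Gain crossover: |G(jω)| = 1 at ω ≈ 0.049 rad s⁻¹.
∠G(j0.049) = −90° − arctan(0.049/47.8) − arctan(0.049/61.9) ≈ -90.10°
PM = 180° + (-90.10°) = 89.90°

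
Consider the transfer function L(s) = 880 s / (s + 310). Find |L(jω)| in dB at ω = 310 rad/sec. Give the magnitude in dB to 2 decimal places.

55.88 dB

|j310| = 310
|j310 + 310| = √(310² + 310²) = 438.4
|L(j310)| = 880 × 310 / 438.4 = 622.25
20 log₁₀(622.25) = 55.879 dB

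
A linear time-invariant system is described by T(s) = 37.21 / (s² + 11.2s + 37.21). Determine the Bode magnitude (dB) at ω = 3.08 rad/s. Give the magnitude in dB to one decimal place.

|(j3.08)² + 11.2(j3.08) + 37.21| = |27.724 + j34.496| = 44.26
|T(j3.08)| = 37.21 / 44.26 = 0.84079
20 log₁₀(0.84079) = -1.51 dB

-1.5 dB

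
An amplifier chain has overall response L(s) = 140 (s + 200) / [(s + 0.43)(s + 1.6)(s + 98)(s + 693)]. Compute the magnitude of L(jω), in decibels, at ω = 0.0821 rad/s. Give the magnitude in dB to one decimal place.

-4.6 dB

|j0.0821 + 200| = √(0.0821² + 200²) = 200
|j0.0821 + 0.43| = √(0.0821² + 0.43²) = 0.4378
|j0.0821 + 1.6| = √(0.0821² + 1.6²) = 1.602
|j0.0821 + 98| = √(0.0821² + 98²) = 98
|j0.0821 + 693| = √(0.0821² + 693²) = 693
|L(j0.0821)| = 140 × 200 / (0.4378 × 1.602 × 98 × 693) = 0.58785
20 log₁₀(0.58785) = -4.61 dB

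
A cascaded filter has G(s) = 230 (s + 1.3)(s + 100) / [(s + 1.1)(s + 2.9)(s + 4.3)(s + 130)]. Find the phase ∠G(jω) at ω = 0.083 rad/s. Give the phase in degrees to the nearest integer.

∠(j0.083 + 1.3) = arctan(0.083/1.3) = 3.65°
∠(j0.083 + 100) = arctan(0.083/100) = 0.05°
∠(j0.083 + 1.1) = arctan(0.083/1.1) = 4.32°
∠(j0.083 + 2.9) = arctan(0.083/2.9) = 1.64°
∠(j0.083 + 4.3) = arctan(0.083/4.3) = 1.11°
∠(j0.083 + 130) = arctan(0.083/130) = 0.04°
∠G(j0.083) = 3.65° + 0.05° − (4.32° + 1.64° + 1.11° + 0.04°) = -3.40°

-3°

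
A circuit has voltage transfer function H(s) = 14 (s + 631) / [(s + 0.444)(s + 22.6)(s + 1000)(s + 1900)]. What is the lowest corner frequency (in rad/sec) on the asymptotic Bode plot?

Break frequencies occur at each pole and zero magnitude: 0.444 rad/sec, 22.6 rad/sec, 631 rad/sec, 1000 rad/sec, 1900 rad/sec.
The lowest is 0.444 rad/sec.

0.444 rad/sec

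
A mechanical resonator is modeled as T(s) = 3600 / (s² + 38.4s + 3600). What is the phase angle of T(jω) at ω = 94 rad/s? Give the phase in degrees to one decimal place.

-145.4°

∠[(j94)² + 38.4(j94) + 3600] = ∠[-5236 + j3609.6] = 145.42°
∠T(j94) = −145.42° = -145.42°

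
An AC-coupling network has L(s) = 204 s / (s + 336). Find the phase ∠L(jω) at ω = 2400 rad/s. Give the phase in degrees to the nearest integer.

∠(j2400) = 90.00°
∠(j2400 + 336) = arctan(2400/336) = 82.03°
∠L(j2400) = 90.00° − 82.03° = 7.97°

8°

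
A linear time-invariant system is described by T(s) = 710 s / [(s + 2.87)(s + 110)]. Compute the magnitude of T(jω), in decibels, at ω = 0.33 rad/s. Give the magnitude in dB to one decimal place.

|j0.33| = 0.33
|j0.33 + 2.87| = √(0.33² + 2.87²) = 2.889
|j0.33 + 110| = √(0.33² + 110²) = 110
|T(j0.33)| = 710 × 0.33 / (2.889 × 110) = 0.7373
20 log₁₀(0.7373) = -2.65 dB

-2.6 dB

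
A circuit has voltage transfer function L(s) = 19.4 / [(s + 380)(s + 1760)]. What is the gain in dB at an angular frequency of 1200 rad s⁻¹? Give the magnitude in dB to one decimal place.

-102.8 dB

|j1200 + 380| = √(1200² + 380²) = 1259
|j1200 + 1760| = √(1200² + 1760²) = 2130
|L(j1200)| = 19.4 / (1259 × 2130) = 7.2353e-06
20 log₁₀(7.2353e-06) = -102.81 dB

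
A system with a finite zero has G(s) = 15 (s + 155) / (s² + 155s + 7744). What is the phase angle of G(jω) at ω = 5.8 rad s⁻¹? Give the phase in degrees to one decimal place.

∠(j5.8 + 155) = arctan(5.8/155) = 2.14°
∠[(j5.8)² + 155(j5.8) + 7744] = ∠[7710.4 + j899] = 6.65°
∠G(j5.8) = 2.14° − 6.65° = -4.51°

-4.5 deg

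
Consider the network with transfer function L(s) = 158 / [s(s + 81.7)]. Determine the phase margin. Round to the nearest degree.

89°

Gain crossover: |L(jω)| = 1 at ω ≈ 1.93 rad s⁻¹.
∠L(j1.93) = −90° − arctan(1.93/81.7) ≈ -91.36°
PM = 180° + (-91.36°) = 88.64°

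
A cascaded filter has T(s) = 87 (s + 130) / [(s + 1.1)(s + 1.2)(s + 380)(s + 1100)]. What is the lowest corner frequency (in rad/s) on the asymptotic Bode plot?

1.1 rad/s

Break frequencies occur at each pole and zero magnitude: 1.1 rad/s, 1.2 rad/s, 130 rad/s, 380 rad/s, 1100 rad/s.
The lowest is 1.1 rad/s.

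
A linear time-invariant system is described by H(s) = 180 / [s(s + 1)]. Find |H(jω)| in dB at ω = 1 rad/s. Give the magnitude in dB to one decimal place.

42.1 dB

|j1 + 1| = √(1² + 1²) = 1.414
|j1| = 1
|H(j1)| = 180 / (1.414 × 1) = 127.28
20 log₁₀(127.28) = 42.10 dB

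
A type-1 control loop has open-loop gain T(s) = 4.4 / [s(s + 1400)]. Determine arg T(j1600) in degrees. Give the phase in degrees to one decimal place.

-138.8 deg

∠(j1600 + 1400) = arctan(1600/1400) = 48.81°
∠(j1600) = 90.00°
∠T(j1600) = − (48.81° + 90.00°) = -138.81°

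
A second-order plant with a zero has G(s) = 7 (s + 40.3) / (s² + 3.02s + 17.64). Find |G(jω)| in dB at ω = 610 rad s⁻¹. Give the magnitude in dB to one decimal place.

|j610 + 40.3| = √(610² + 40.3²) = 611.3
|(j610)² + 3.02(j610) + 17.64| = |-3.7208e+05 + j1842.2| = 3.721e+05
|G(j610)| = 7 × 611.3 / 3.721e+05 = 0.011501
20 log₁₀(0.011501) = -38.79 dB

-38.8 dB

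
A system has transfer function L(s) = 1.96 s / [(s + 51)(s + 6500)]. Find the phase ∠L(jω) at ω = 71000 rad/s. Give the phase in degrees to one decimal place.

-84.7 deg

∠(j71000) = 90.00°
∠(j71000 + 51) = arctan(71000/51) = 89.96°
∠(j71000 + 6500) = arctan(71000/6500) = 84.77°
∠L(j71000) = 90.00° − (89.96° + 84.77°) = -84.73°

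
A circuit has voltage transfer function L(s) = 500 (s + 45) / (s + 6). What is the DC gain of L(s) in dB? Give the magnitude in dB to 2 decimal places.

L(0) = 500 × 45 / 6 = 3750
20 log₁₀(3750) = 71.481 dB

71.48 dB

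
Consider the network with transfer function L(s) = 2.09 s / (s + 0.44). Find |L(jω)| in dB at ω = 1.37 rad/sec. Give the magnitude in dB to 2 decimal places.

5.98 dB

|j1.37| = 1.37
|j1.37 + 0.44| = √(1.37² + 0.44²) = 1.439
|L(j1.37)| = 2.09 × 1.37 / 1.439 = 1.9899
20 log₁₀(1.9899) = 5.977 dB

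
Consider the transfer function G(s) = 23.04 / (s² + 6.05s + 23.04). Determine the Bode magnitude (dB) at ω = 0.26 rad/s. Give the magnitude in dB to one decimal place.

|(j0.26)² + 6.05(j0.26) + 23.04| = |22.972 + j1.573| = 23.03
|G(j0.26)| = 23.04 / 23.03 = 1.0006
20 log₁₀(1.0006) = 0.01 dB

0.0 dB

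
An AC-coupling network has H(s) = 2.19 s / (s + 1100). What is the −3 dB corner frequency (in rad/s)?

For a single-pole high-pass, the −3 dB point is at the pole: ω = 1100 rad/s.

1100 rad/s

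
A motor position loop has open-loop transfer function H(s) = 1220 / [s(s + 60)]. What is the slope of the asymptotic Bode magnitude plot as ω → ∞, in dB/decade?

-40 dB/decade

With 0 zeros and 2 poles, the high-frequency asymptotic slope is 20 × (0 − 2) = -40 dB/decade.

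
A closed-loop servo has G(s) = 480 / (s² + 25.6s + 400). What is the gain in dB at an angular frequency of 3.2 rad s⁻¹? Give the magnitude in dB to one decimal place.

1.6 dB

|(j3.2)² + 25.6(j3.2) + 400| = |389.76 + j81.92| = 398.3
|G(j3.2)| = 480 / 398.3 = 1.2052
20 log₁₀(1.2052) = 1.62 dB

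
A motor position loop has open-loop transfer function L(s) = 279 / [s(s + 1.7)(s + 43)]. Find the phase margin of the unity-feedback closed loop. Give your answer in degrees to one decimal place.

33.7°

Gain crossover: |L(jω)| = 1 at ω ≈ 2.28 rad/s.
∠L(j2.28) = −90° − arctan(2.28/1.7) − arctan(2.28/43) ≈ -146.31°
PM = 180° + (-146.31°) = 33.69°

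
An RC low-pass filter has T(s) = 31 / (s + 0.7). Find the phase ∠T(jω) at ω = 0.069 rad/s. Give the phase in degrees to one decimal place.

∠(j0.069 + 0.7) = arctan(0.069/0.7) = 5.63°
∠T(j0.069) = −5.63° = -5.63°

-5.6°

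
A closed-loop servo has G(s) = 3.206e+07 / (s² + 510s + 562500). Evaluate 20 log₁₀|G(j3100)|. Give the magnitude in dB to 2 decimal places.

|(j3100)² + 510(j3100) + 562500| = |-9.0475e+06 + j1.581e+06| = 9.185e+06
|G(j3100)| = 3.206e+07 / 9.185e+06 = 3.4906
20 log₁₀(3.4906) = 10.858 dB

10.86 dB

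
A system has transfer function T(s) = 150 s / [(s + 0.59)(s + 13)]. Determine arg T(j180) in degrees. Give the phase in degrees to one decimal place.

-85.7°

∠(j180) = 90.00°
∠(j180 + 0.59) = arctan(180/0.59) = 89.81°
∠(j180 + 13) = arctan(180/13) = 85.87°
∠T(j180) = 90.00° − (89.81° + 85.87°) = -85.68°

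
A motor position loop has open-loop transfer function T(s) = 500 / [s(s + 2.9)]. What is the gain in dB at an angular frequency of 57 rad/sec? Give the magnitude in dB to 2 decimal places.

|j57 + 2.9| = √(57² + 2.9²) = 57.07
|j57| = 57
|T(j57)| = 500 / (57.07 × 57) = 0.15369
20 log₁₀(0.15369) = -16.267 dB

-16.27 dB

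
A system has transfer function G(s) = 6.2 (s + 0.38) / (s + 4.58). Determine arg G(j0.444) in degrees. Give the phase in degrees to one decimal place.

∠(j0.444 + 0.38) = arctan(0.444/0.38) = 49.44°
∠(j0.444 + 4.58) = arctan(0.444/4.58) = 5.54°
∠G(j0.444) = 49.44° − 5.54° = 43.90°

43.9°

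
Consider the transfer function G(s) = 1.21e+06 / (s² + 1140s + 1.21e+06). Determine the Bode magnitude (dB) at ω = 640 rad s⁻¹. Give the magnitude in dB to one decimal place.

1.0 dB

|(j640)² + 1140(j640) + 1.21e+06| = |8.004e+05 + j7.296e+05| = 1.083e+06
|G(j640)| = 1.21e+06 / 1.083e+06 = 1.1172
20 log₁₀(1.1172) = 0.96 dB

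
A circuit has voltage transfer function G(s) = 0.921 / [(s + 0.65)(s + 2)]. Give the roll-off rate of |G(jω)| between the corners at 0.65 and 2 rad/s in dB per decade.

In this band the factors already past their corner are: pole at 0.65; net slope = -20 dB/decade.

-20 dB/decade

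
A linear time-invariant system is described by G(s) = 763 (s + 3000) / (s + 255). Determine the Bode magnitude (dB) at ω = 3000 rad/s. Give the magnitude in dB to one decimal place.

60.6 dB

|j3000 + 3000| = √(3000² + 3000²) = 4243
|j3000 + 255| = √(3000² + 255²) = 3011
|G(j3000)| = 763 × 4243 / 3011 = 1075.2
20 log₁₀(1075.2) = 60.63 dB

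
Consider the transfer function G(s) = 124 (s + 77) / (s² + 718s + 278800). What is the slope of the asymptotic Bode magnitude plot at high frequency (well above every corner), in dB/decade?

With 1 zero and 2 poles, the high-frequency asymptotic slope is 20 × (1 − 2) = -20 dB/decade.

-20 dB/decade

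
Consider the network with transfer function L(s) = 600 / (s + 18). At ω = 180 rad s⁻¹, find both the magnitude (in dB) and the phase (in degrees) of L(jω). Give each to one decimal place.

|L| = 10.4 dB, ∠L = -84.3 deg

|j180 + 18| = √(180² + 18²) = 180.9
|L(j180)| = 600 / 180.9 = 3.3168
20 log₁₀(3.3168) = 10.41 dB
∠(j180 + 18) = arctan(180/18) = 84.29°
∠L(j180) = −84.29° = -84.29°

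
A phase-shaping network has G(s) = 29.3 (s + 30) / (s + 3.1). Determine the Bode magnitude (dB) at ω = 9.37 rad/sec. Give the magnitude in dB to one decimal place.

39.4 dB

|j9.37 + 30| = √(9.37² + 30²) = 31.43
|j9.37 + 3.1| = √(9.37² + 3.1²) = 9.869
|G(j9.37)| = 29.3 × 31.43 / 9.869 = 93.305
20 log₁₀(93.305) = 39.40 dB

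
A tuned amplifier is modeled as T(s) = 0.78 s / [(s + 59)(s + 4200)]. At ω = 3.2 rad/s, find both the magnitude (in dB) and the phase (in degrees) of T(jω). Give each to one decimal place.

|j3.2| = 3.2
|j3.2 + 59| = √(3.2² + 59²) = 59.09
|j3.2 + 4200| = √(3.2² + 4200²) = 4200
|T(j3.2)| = 0.78 × 3.2 / (59.09 × 4200) = 1.0058e-05
20 log₁₀(1.0058e-05) = -99.95 dB
∠(j3.2) = 90.00°
∠(j3.2 + 59) = arctan(3.2/59) = 3.10°
∠(j3.2 + 4200) = arctan(3.2/4200) = 0.04°
∠T(j3.2) = 90.00° − (3.10° + 0.04°) = 86.85°

|T| = -99.9 dB, ∠T = 86.9 deg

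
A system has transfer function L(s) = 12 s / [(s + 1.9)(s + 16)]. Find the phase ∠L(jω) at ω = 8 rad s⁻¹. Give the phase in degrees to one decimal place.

∠(j8) = 90.00°
∠(j8 + 1.9) = arctan(8/1.9) = 76.64°
∠(j8 + 16) = arctan(8/16) = 26.57°
∠L(j8) = 90.00° − (76.64° + 26.57°) = -13.20°

-13.2 deg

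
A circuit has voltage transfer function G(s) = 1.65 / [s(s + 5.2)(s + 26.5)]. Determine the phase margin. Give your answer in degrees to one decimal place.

Gain crossover: |G(jω)| = 1 at ω ≈ 0.012 rad/sec.
∠G(j0.012) = −90° − arctan(0.012/5.2) − arctan(0.012/26.5) ≈ -90.16°
PM = 180° + (-90.16°) = 89.84°

89.8°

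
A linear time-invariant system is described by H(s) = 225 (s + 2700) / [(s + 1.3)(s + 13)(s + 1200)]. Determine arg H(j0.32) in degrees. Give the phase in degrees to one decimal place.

-15.2°

∠(j0.32 + 2700) = arctan(0.32/2700) = 0.01°
∠(j0.32 + 1.3) = arctan(0.32/1.3) = 13.83°
∠(j0.32 + 13) = arctan(0.32/13) = 1.41°
∠(j0.32 + 1200) = arctan(0.32/1200) = 0.02°
∠H(j0.32) = 0.01° − (13.83° + 1.41° + 0.02°) = -15.25°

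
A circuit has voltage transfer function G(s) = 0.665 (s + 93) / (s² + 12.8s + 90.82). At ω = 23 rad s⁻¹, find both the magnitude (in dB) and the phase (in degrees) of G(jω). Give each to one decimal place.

|j23 + 93| = √(23² + 93²) = 95.8
|(j23)² + 12.8(j23) + 90.82| = |-438.18 + j294.4| = 527.9
|G(j23)| = 0.665 × 95.8 / 527.9 = 0.12068
20 log₁₀(0.12068) = -18.37 dB
∠(j23 + 93) = arctan(23/93) = 13.89°
∠[(j23)² + 12.8(j23) + 90.82] = ∠[-438.18 + j294.4] = 146.10°
∠G(j23) = 13.89° − 146.10° = -132.21°

|G| = -18.4 dB, ∠G = -132.2 deg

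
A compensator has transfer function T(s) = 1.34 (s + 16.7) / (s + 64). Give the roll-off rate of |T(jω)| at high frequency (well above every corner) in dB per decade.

With 1 zero and 1 pole, the high-frequency asymptotic slope is 20 × (1 − 1) = 0 dB/decade.

0 dB/decade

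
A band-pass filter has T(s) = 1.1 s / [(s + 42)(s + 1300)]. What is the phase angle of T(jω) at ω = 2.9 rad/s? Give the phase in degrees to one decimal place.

85.9°

∠(j2.9) = 90.00°
∠(j2.9 + 42) = arctan(2.9/42) = 3.95°
∠(j2.9 + 1300) = arctan(2.9/1300) = 0.13°
∠T(j2.9) = 90.00° − (3.95° + 0.13°) = 85.92°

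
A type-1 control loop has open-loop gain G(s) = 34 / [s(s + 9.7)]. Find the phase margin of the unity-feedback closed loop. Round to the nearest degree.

71°

Gain crossover: |G(jω)| = 1 at ω ≈ 3.32 rad/s.
∠G(j3.32) = −90° − arctan(3.32/9.7) ≈ -108.88°
PM = 180° + (-108.88°) = 71.12°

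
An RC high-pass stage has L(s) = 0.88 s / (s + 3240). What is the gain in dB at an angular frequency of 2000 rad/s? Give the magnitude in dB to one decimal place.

-6.7 dB

|j2000| = 2000
|j2000 + 3240| = √(2000² + 3240²) = 3808
|L(j2000)| = 0.88 × 2000 / 3808 = 0.46224
20 log₁₀(0.46224) = -6.70 dB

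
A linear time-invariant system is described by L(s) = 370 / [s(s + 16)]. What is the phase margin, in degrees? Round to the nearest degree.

Gain crossover: |L(jω)| = 1 at ω ≈ 16.2 rad/s.
∠L(j16.2) = −90° − arctan(16.2/16) ≈ -135.41°
PM = 180° + (-135.41°) = 44.59°

45°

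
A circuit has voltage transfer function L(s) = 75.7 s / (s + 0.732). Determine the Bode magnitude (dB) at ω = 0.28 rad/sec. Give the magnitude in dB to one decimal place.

|j0.28| = 0.28
|j0.28 + 0.732| = √(0.28² + 0.732²) = 0.7837
|L(j0.28)| = 75.7 × 0.28 / 0.7837 = 27.045
20 log₁₀(27.045) = 28.64 dB

28.6 dB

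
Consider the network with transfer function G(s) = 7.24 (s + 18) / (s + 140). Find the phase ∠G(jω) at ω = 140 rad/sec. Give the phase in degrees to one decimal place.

∠(j140 + 18) = arctan(140/18) = 82.67°
∠(j140 + 140) = arctan(140/140) = 45.00°
∠G(j140) = 82.67° − 45.00° = 37.67°

37.7°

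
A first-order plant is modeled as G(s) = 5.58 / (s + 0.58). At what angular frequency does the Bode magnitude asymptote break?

The single real pole at s = −0.58 gives a corner at ω = 0.58 rad/sec.

0.58 rad/sec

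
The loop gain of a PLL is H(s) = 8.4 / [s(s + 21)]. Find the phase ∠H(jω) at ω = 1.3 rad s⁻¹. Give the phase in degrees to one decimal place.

∠(j1.3 + 21) = arctan(1.3/21) = 3.54°
∠(j1.3) = 90.00°
∠H(j1.3) = − (3.54° + 90.00°) = -93.54°

-93.5 deg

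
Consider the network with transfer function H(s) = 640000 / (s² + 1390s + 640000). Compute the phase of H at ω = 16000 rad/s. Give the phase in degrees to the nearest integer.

-175°

∠[(j16000)² + 1390(j16000) + 640000] = ∠[-2.5536e+08 + j2.224e+07] = 175.02°
∠H(j16000) = −175.02° = -175.02°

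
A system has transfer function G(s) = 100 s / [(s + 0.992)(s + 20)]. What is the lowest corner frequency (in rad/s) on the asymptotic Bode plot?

Break frequencies occur at each pole and zero magnitude: 0.992 rad/s, 20 rad/s.
The lowest is 0.992 rad/s.

0.992 rad/s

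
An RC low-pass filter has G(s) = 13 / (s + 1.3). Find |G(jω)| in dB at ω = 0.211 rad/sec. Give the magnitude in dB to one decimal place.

19.9 dB

|j0.211 + 1.3| = √(0.211² + 1.3²) = 1.317
|G(j0.211)| = 13 / 1.317 = 9.8708
20 log₁₀(9.8708) = 19.89 dB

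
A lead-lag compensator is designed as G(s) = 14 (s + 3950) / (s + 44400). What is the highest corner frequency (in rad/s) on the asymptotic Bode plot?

44400 rad/s

Break frequencies occur at each pole and zero magnitude: 3950 rad/s, 44400 rad/s.
The highest is 44400 rad/s.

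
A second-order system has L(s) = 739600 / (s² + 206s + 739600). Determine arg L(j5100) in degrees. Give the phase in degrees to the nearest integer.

∠[(j5100)² + 206(j5100) + 739600] = ∠[-2.527e+07 + j1.0506e+06] = 177.62°
∠L(j5100) = −177.62° = -177.62°

-178°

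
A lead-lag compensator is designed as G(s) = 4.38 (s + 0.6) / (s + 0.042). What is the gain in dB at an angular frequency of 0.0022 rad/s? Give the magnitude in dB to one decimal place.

35.9 dB

|j0.0022 + 0.6| = √(0.0022² + 0.6²) = 0.6
|j0.0022 + 0.042| = √(0.0022² + 0.042²) = 0.04206
|G(j0.0022)| = 4.38 × 0.6 / 0.04206 = 62.486
20 log₁₀(62.486) = 35.92 dB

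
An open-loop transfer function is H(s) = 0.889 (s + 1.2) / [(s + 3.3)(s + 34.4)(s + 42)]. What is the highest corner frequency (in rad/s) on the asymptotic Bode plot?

Break frequencies occur at each pole and zero magnitude: 1.2 rad/s, 3.3 rad/s, 34.4 rad/s, 42 rad/s.
The highest is 42 rad/s.

42 rad/s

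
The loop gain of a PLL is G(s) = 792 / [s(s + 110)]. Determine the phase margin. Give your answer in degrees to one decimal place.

Gain crossover: |G(jω)| = 1 at ω ≈ 7.18 rad/sec.
∠G(j7.18) = −90° − arctan(7.18/110) ≈ -93.74°
PM = 180° + (-93.74°) = 86.26°

86.3 deg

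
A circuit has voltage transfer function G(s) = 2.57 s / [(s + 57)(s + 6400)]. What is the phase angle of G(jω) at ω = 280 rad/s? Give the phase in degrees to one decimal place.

∠(j280) = 90.00°
∠(j280 + 57) = arctan(280/57) = 78.49°
∠(j280 + 6400) = arctan(280/6400) = 2.51°
∠G(j280) = 90.00° − (78.49° + 2.51°) = 9.00°

9.0°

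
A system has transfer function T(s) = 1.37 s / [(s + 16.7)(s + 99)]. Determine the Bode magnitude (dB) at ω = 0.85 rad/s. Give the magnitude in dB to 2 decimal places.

|j0.85| = 0.85
|j0.85 + 16.7| = √(0.85² + 16.7²) = 16.72
|j0.85 + 99| = √(0.85² + 99²) = 99
|T(j0.85)| = 1.37 × 0.85 / (16.72 × 99) = 0.00070341
20 log₁₀(0.00070341) = -63.056 dB

-63.06 dB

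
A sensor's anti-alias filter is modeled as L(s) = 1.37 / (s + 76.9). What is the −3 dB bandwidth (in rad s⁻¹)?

For a single-pole low-pass, the −3 dB point is at the pole: ω = 76.9 rad s⁻¹.

76.9 rad s⁻¹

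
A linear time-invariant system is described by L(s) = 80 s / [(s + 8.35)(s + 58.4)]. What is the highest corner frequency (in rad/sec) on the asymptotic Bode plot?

Break frequencies occur at each pole and zero magnitude: 8.35 rad/sec, 58.4 rad/sec.
The highest is 58.4 rad/sec.

58.4 rad/sec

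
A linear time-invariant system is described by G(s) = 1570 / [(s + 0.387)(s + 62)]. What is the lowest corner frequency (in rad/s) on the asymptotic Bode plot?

Break frequencies occur at each pole and zero magnitude: 0.387 rad/s, 62 rad/s.
The lowest is 0.387 rad/s.

0.387 rad/s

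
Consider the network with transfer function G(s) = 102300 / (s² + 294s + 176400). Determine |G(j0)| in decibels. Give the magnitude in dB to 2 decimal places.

G(0) = 102300 / 176400 = 0.57993
20 log₁₀(0.57993) = -4.732 dB

-4.73 dB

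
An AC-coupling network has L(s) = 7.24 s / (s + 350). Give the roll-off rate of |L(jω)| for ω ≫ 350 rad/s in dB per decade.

0 dB/decade

With 1 zero and 1 pole, the high-frequency asymptotic slope is 20 × (1 − 1) = 0 dB/decade.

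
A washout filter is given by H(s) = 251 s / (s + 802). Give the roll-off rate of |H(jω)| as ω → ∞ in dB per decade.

With 1 zero and 1 pole, the high-frequency asymptotic slope is 20 × (1 − 1) = 0 dB/decade.

0 dB/decade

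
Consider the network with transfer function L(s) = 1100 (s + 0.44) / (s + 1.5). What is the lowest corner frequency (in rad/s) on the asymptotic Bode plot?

Break frequencies occur at each pole and zero magnitude: 0.44 rad/s, 1.5 rad/s.
The lowest is 0.44 rad/s.

0.44 rad/s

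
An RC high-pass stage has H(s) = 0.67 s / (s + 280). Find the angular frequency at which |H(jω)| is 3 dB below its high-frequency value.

280 rad/sec

For a single-pole high-pass, the −3 dB point is at the pole: ω = 280 rad/sec.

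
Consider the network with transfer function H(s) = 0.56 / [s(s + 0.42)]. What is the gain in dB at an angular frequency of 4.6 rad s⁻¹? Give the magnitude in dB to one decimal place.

-31.6 dB

|j4.6 + 0.42| = √(4.6² + 0.42²) = 4.619
|j4.6| = 4.6
|H(j4.6)| = 0.56 / (4.619 × 4.6) = 0.026355
20 log₁₀(0.026355) = -31.58 dB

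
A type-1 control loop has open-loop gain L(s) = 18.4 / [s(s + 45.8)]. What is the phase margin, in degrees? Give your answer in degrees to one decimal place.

Gain crossover: |L(jω)| = 1 at ω ≈ 0.402 rad s⁻¹.
∠L(j0.402) = −90° − arctan(0.402/45.8) ≈ -90.50°
PM = 180° + (-90.50°) = 89.50°

89.5°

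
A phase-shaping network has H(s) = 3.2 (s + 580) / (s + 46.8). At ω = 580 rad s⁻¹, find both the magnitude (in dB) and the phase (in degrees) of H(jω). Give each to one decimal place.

|H| = 13.1 dB, ∠H = -40.4°

|j580 + 580| = √(580² + 580²) = 820.2
|j580 + 46.8| = √(580² + 46.8²) = 581.9
|H(j580)| = 3.2 × 820.2 / 581.9 = 4.5108
20 log₁₀(4.5108) = 13.09 dB
∠(j580 + 580) = arctan(580/580) = 45.00°
∠(j580 + 46.8) = arctan(580/46.8) = 85.39°
∠H(j580) = 45.00° − 85.39° = -40.39°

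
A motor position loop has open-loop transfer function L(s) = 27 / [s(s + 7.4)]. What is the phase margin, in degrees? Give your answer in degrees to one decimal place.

65.8°

Gain crossover: |L(jω)| = 1 at ω ≈ 3.33 rad/s.
∠L(j3.33) = −90° − arctan(3.33/7.4) ≈ -114.21°
PM = 180° + (-114.21°) = 65.79°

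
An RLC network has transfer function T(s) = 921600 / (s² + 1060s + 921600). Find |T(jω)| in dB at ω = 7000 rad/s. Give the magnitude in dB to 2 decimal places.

|(j7000)² + 1060(j7000) + 921600| = |-4.8078e+07 + j7.42e+06| = 4.865e+07
|T(j7000)| = 921600 / 4.865e+07 = 0.018944
20 log₁₀(0.018944) = -34.450 dB

-34.45 dB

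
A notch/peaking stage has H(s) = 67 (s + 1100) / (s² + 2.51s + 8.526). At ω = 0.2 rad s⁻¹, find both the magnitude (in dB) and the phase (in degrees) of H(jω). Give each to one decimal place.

|H| = 78.8 dB, ∠H = -3.4°

|j0.2 + 1100| = √(0.2² + 1100²) = 1100
|(j0.2)² + 2.51(j0.2) + 8.526| = |8.486 + j0.502| = 8.501
|H(j0.2)| = 67 × 1100 / 8.501 = 8669.7
20 log₁₀(8669.7) = 78.76 dB
∠(j0.2 + 1100) = arctan(0.2/1100) = 0.01°
∠[(j0.2)² + 2.51(j0.2) + 8.526] = ∠[8.486 + j0.502] = 3.39°
∠H(j0.2) = 0.01° − 3.39° = -3.38°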